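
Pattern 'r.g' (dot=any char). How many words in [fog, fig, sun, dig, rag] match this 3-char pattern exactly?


Pattern 'r.g' means: starts with 'r', any single char, ends with 'g'.
Checking each word (must be exactly 3 chars):
  'fog' (len=3): no
  'fig' (len=3): no
  'sun' (len=3): no
  'dig' (len=3): no
  'rag' (len=3): MATCH
Matching words: ['rag']
Total: 1

1


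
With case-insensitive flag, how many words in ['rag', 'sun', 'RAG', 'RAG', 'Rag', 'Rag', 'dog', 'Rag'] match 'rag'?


Case-insensitive matching: compare each word's lowercase form to 'rag'.
  'rag' -> lower='rag' -> MATCH
  'sun' -> lower='sun' -> no
  'RAG' -> lower='rag' -> MATCH
  'RAG' -> lower='rag' -> MATCH
  'Rag' -> lower='rag' -> MATCH
  'Rag' -> lower='rag' -> MATCH
  'dog' -> lower='dog' -> no
  'Rag' -> lower='rag' -> MATCH
Matches: ['rag', 'RAG', 'RAG', 'Rag', 'Rag', 'Rag']
Count: 6

6


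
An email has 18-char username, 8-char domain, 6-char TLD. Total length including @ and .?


An email address has format: username@domain.tld
Username length: 18
'@' character: 1
Domain length: 8
'.' character: 1
TLD length: 6
Total = 18 + 1 + 8 + 1 + 6 = 34

34


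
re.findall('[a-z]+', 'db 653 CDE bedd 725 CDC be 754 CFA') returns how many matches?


Pattern '[a-z]+' finds one or more lowercase letters.
Text: 'db 653 CDE bedd 725 CDC be 754 CFA'
Scanning for matches:
  Match 1: 'db'
  Match 2: 'bedd'
  Match 3: 'be'
Total matches: 3

3


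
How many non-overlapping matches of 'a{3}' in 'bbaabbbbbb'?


Pattern 'a{3}' matches exactly 3 consecutive a's (greedy, non-overlapping).
String: 'bbaabbbbbb'
Scanning for runs of a's:
  Run at pos 2: 'aa' (length 2) -> 0 match(es)
Matches found: []
Total: 0

0


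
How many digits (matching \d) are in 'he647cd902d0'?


\d matches any digit 0-9.
Scanning 'he647cd902d0':
  pos 2: '6' -> DIGIT
  pos 3: '4' -> DIGIT
  pos 4: '7' -> DIGIT
  pos 7: '9' -> DIGIT
  pos 8: '0' -> DIGIT
  pos 9: '2' -> DIGIT
  pos 11: '0' -> DIGIT
Digits found: ['6', '4', '7', '9', '0', '2', '0']
Total: 7

7


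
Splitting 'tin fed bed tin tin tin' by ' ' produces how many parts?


Splitting by ' ' breaks the string at each occurrence of the separator.
Text: 'tin fed bed tin tin tin'
Parts after split:
  Part 1: 'tin'
  Part 2: 'fed'
  Part 3: 'bed'
  Part 4: 'tin'
  Part 5: 'tin'
  Part 6: 'tin'
Total parts: 6

6


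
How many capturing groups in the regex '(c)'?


To count capturing groups, count each '(' that starts a group.
Pattern: '(c)'
Walking through the pattern:
  Position 0: '(' -> group #1
Total capturing groups: 1

1


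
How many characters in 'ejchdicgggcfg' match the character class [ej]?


Character class [ej] matches any of: {e, j}
Scanning string 'ejchdicgggcfg' character by character:
  pos 0: 'e' -> MATCH
  pos 1: 'j' -> MATCH
  pos 2: 'c' -> no
  pos 3: 'h' -> no
  pos 4: 'd' -> no
  pos 5: 'i' -> no
  pos 6: 'c' -> no
  pos 7: 'g' -> no
  pos 8: 'g' -> no
  pos 9: 'g' -> no
  pos 10: 'c' -> no
  pos 11: 'f' -> no
  pos 12: 'g' -> no
Total matches: 2

2


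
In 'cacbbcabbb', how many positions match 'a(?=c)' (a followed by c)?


Lookahead 'a(?=c)' matches 'a' only when followed by 'c'.
String: 'cacbbcabbb'
Checking each position where char is 'a':
  pos 1: 'a' -> MATCH (next='c')
  pos 6: 'a' -> no (next='b')
Matching positions: [1]
Count: 1

1


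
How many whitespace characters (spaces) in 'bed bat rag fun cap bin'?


\s matches whitespace characters (spaces, tabs, etc.).
Text: 'bed bat rag fun cap bin'
This text has 6 words separated by spaces.
Number of spaces = number of words - 1 = 6 - 1 = 5

5


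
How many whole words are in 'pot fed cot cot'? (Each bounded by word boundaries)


Word boundaries (\b) mark the start/end of each word.
Text: 'pot fed cot cot'
Splitting by whitespace:
  Word 1: 'pot'
  Word 2: 'fed'
  Word 3: 'cot'
  Word 4: 'cot'
Total whole words: 4

4


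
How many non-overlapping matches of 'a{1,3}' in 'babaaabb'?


Pattern 'a{1,3}' matches between 1 and 3 consecutive a's (greedy).
String: 'babaaabb'
Finding runs of a's and applying greedy matching:
  Run at pos 1: 'a' (length 1)
  Run at pos 3: 'aaa' (length 3)
Matches: ['a', 'aaa']
Count: 2

2


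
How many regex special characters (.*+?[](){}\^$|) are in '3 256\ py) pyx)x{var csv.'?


Regex special characters are: . * + ? [ ] ( ) { } \ ^ $ |
Scanning '3 256\ py) pyx)x{var csv.':
  pos 5: '\' -> SPECIAL
  pos 9: ')' -> SPECIAL
  pos 14: ')' -> SPECIAL
  pos 16: '{' -> SPECIAL
  pos 24: '.' -> SPECIAL
Special chars found: ['\\', ')', ')', '{', '.']
Total: 5

5


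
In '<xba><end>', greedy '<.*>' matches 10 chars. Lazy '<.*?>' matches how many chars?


Greedy '<.*>' tries to match as MUCH as possible.
Lazy '<.*?>' tries to match as LITTLE as possible.

String: '<xba><end>'
Greedy '<.*>' starts at first '<' and extends to the LAST '>': '<xba><end>' (10 chars)
Lazy '<.*?>' starts at first '<' and stops at the FIRST '>': '<xba>' (5 chars)

5


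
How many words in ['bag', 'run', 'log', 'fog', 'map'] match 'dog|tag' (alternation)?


Alternation 'dog|tag' matches either 'dog' or 'tag'.
Checking each word:
  'bag' -> no
  'run' -> no
  'log' -> no
  'fog' -> no
  'map' -> no
Matches: []
Count: 0

0


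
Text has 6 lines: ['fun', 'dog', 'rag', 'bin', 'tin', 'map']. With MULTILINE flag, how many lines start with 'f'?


With MULTILINE flag, ^ matches the start of each line.
Lines: ['fun', 'dog', 'rag', 'bin', 'tin', 'map']
Checking which lines start with 'f':
  Line 1: 'fun' -> MATCH
  Line 2: 'dog' -> no
  Line 3: 'rag' -> no
  Line 4: 'bin' -> no
  Line 5: 'tin' -> no
  Line 6: 'map' -> no
Matching lines: ['fun']
Count: 1

1


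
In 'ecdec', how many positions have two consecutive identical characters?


Looking for consecutive identical characters in 'ecdec':
  pos 0-1: 'e' vs 'c' -> different
  pos 1-2: 'c' vs 'd' -> different
  pos 2-3: 'd' vs 'e' -> different
  pos 3-4: 'e' vs 'c' -> different
Consecutive identical pairs: []
Count: 0

0


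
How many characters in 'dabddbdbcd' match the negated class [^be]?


Negated class [^be] matches any char NOT in {b, e}
Scanning 'dabddbdbcd':
  pos 0: 'd' -> MATCH
  pos 1: 'a' -> MATCH
  pos 2: 'b' -> no (excluded)
  pos 3: 'd' -> MATCH
  pos 4: 'd' -> MATCH
  pos 5: 'b' -> no (excluded)
  pos 6: 'd' -> MATCH
  pos 7: 'b' -> no (excluded)
  pos 8: 'c' -> MATCH
  pos 9: 'd' -> MATCH
Total matches: 7

7


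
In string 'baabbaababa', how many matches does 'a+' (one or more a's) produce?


Pattern 'a+' matches one or more consecutive a's.
String: 'baabbaababa'
Scanning for runs of a:
  Match 1: 'aa' (length 2)
  Match 2: 'aa' (length 2)
  Match 3: 'a' (length 1)
  Match 4: 'a' (length 1)
Total matches: 4

4


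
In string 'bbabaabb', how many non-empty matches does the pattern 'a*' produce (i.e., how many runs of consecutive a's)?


Pattern 'a*' matches zero or more a's. We want non-empty runs of consecutive a's.
String: 'bbabaabb'
Walking through the string to find runs of a's:
  Run 1: positions 2-2 -> 'a'
  Run 2: positions 4-5 -> 'aa'
Non-empty runs found: ['a', 'aa']
Count: 2

2


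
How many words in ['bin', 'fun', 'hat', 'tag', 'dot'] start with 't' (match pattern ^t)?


Pattern ^t anchors to start of word. Check which words begin with 't':
  'bin' -> no
  'fun' -> no
  'hat' -> no
  'tag' -> MATCH (starts with 't')
  'dot' -> no
Matching words: ['tag']
Count: 1

1


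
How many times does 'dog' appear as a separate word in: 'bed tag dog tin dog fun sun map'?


Scanning each word for exact match 'dog':
  Word 1: 'bed' -> no
  Word 2: 'tag' -> no
  Word 3: 'dog' -> MATCH
  Word 4: 'tin' -> no
  Word 5: 'dog' -> MATCH
  Word 6: 'fun' -> no
  Word 7: 'sun' -> no
  Word 8: 'map' -> no
Total matches: 2

2


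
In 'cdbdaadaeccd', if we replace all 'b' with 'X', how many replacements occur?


re.sub('b', 'X', text) replaces every occurrence of 'b' with 'X'.
Text: 'cdbdaadaeccd'
Scanning for 'b':
  pos 2: 'b' -> replacement #1
Total replacements: 1

1


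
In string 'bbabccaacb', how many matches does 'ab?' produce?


Pattern 'ab?' matches 'a' optionally followed by 'b'.
String: 'bbabccaacb'
Scanning left to right for 'a' then checking next char:
  Match 1: 'ab' (a followed by b)
  Match 2: 'a' (a not followed by b)
  Match 3: 'a' (a not followed by b)
Total matches: 3

3


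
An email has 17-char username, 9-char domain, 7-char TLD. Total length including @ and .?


An email address has format: username@domain.tld
Username length: 17
'@' character: 1
Domain length: 9
'.' character: 1
TLD length: 7
Total = 17 + 1 + 9 + 1 + 7 = 35

35


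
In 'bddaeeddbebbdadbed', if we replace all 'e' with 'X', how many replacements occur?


re.sub('e', 'X', text) replaces every occurrence of 'e' with 'X'.
Text: 'bddaeeddbebbdadbed'
Scanning for 'e':
  pos 4: 'e' -> replacement #1
  pos 5: 'e' -> replacement #2
  pos 9: 'e' -> replacement #3
  pos 16: 'e' -> replacement #4
Total replacements: 4

4


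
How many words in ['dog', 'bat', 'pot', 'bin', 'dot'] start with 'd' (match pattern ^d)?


Pattern ^d anchors to start of word. Check which words begin with 'd':
  'dog' -> MATCH (starts with 'd')
  'bat' -> no
  'pot' -> no
  'bin' -> no
  'dot' -> MATCH (starts with 'd')
Matching words: ['dog', 'dot']
Count: 2

2


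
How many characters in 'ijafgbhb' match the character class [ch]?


Character class [ch] matches any of: {c, h}
Scanning string 'ijafgbhb' character by character:
  pos 0: 'i' -> no
  pos 1: 'j' -> no
  pos 2: 'a' -> no
  pos 3: 'f' -> no
  pos 4: 'g' -> no
  pos 5: 'b' -> no
  pos 6: 'h' -> MATCH
  pos 7: 'b' -> no
Total matches: 1

1


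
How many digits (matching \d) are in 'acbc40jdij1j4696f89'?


\d matches any digit 0-9.
Scanning 'acbc40jdij1j4696f89':
  pos 4: '4' -> DIGIT
  pos 5: '0' -> DIGIT
  pos 10: '1' -> DIGIT
  pos 12: '4' -> DIGIT
  pos 13: '6' -> DIGIT
  pos 14: '9' -> DIGIT
  pos 15: '6' -> DIGIT
  pos 17: '8' -> DIGIT
  pos 18: '9' -> DIGIT
Digits found: ['4', '0', '1', '4', '6', '9', '6', '8', '9']
Total: 9

9


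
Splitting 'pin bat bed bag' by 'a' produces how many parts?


Splitting by 'a' breaks the string at each occurrence of the separator.
Text: 'pin bat bed bag'
Parts after split:
  Part 1: 'pin b'
  Part 2: 't bed b'
  Part 3: 'g'
Total parts: 3

3


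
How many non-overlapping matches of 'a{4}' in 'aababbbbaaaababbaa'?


Pattern 'a{4}' matches exactly 4 consecutive a's (greedy, non-overlapping).
String: 'aababbbbaaaababbaa'
Scanning for runs of a's:
  Run at pos 0: 'aa' (length 2) -> 0 match(es)
  Run at pos 3: 'a' (length 1) -> 0 match(es)
  Run at pos 8: 'aaaa' (length 4) -> 1 match(es)
  Run at pos 13: 'a' (length 1) -> 0 match(es)
  Run at pos 16: 'aa' (length 2) -> 0 match(es)
Matches found: ['aaaa']
Total: 1

1


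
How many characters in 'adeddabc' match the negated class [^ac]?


Negated class [^ac] matches any char NOT in {a, c}
Scanning 'adeddabc':
  pos 0: 'a' -> no (excluded)
  pos 1: 'd' -> MATCH
  pos 2: 'e' -> MATCH
  pos 3: 'd' -> MATCH
  pos 4: 'd' -> MATCH
  pos 5: 'a' -> no (excluded)
  pos 6: 'b' -> MATCH
  pos 7: 'c' -> no (excluded)
Total matches: 5

5


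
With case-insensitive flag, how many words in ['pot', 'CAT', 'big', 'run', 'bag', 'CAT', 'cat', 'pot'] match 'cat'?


Case-insensitive matching: compare each word's lowercase form to 'cat'.
  'pot' -> lower='pot' -> no
  'CAT' -> lower='cat' -> MATCH
  'big' -> lower='big' -> no
  'run' -> lower='run' -> no
  'bag' -> lower='bag' -> no
  'CAT' -> lower='cat' -> MATCH
  'cat' -> lower='cat' -> MATCH
  'pot' -> lower='pot' -> no
Matches: ['CAT', 'CAT', 'cat']
Count: 3

3


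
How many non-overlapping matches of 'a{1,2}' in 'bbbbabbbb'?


Pattern 'a{1,2}' matches between 1 and 2 consecutive a's (greedy).
String: 'bbbbabbbb'
Finding runs of a's and applying greedy matching:
  Run at pos 4: 'a' (length 1)
Matches: ['a']
Count: 1

1


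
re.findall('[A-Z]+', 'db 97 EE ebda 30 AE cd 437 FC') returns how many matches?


Pattern '[A-Z]+' finds one or more uppercase letters.
Text: 'db 97 EE ebda 30 AE cd 437 FC'
Scanning for matches:
  Match 1: 'EE'
  Match 2: 'AE'
  Match 3: 'FC'
Total matches: 3

3


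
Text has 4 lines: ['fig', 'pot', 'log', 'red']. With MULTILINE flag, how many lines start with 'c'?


With MULTILINE flag, ^ matches the start of each line.
Lines: ['fig', 'pot', 'log', 'red']
Checking which lines start with 'c':
  Line 1: 'fig' -> no
  Line 2: 'pot' -> no
  Line 3: 'log' -> no
  Line 4: 'red' -> no
Matching lines: []
Count: 0

0


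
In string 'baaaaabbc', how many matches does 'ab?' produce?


Pattern 'ab?' matches 'a' optionally followed by 'b'.
String: 'baaaaabbc'
Scanning left to right for 'a' then checking next char:
  Match 1: 'a' (a not followed by b)
  Match 2: 'a' (a not followed by b)
  Match 3: 'a' (a not followed by b)
  Match 4: 'a' (a not followed by b)
  Match 5: 'ab' (a followed by b)
Total matches: 5

5


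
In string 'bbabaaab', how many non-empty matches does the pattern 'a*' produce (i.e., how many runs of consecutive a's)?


Pattern 'a*' matches zero or more a's. We want non-empty runs of consecutive a's.
String: 'bbabaaab'
Walking through the string to find runs of a's:
  Run 1: positions 2-2 -> 'a'
  Run 2: positions 4-6 -> 'aaa'
Non-empty runs found: ['a', 'aaa']
Count: 2

2


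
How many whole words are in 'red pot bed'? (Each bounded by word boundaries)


Word boundaries (\b) mark the start/end of each word.
Text: 'red pot bed'
Splitting by whitespace:
  Word 1: 'red'
  Word 2: 'pot'
  Word 3: 'bed'
Total whole words: 3

3


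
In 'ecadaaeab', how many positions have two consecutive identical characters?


Looking for consecutive identical characters in 'ecadaaeab':
  pos 0-1: 'e' vs 'c' -> different
  pos 1-2: 'c' vs 'a' -> different
  pos 2-3: 'a' vs 'd' -> different
  pos 3-4: 'd' vs 'a' -> different
  pos 4-5: 'a' vs 'a' -> MATCH ('aa')
  pos 5-6: 'a' vs 'e' -> different
  pos 6-7: 'e' vs 'a' -> different
  pos 7-8: 'a' vs 'b' -> different
Consecutive identical pairs: ['aa']
Count: 1

1


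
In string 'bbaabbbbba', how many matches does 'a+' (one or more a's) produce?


Pattern 'a+' matches one or more consecutive a's.
String: 'bbaabbbbba'
Scanning for runs of a:
  Match 1: 'aa' (length 2)
  Match 2: 'a' (length 1)
Total matches: 2

2


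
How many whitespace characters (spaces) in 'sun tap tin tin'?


\s matches whitespace characters (spaces, tabs, etc.).
Text: 'sun tap tin tin'
This text has 4 words separated by spaces.
Number of spaces = number of words - 1 = 4 - 1 = 3

3


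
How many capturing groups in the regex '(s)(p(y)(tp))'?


To count capturing groups, count each '(' that starts a group.
Pattern: '(s)(p(y)(tp))'
Walking through the pattern:
  Position 0: '(' -> group #1
  Position 3: '(' -> group #2
  Position 5: '(' -> group #3
  Position 8: '(' -> group #4
Total capturing groups: 4

4


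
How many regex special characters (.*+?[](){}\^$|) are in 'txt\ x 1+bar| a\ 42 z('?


Regex special characters are: . * + ? [ ] ( ) { } \ ^ $ |
Scanning 'txt\ x 1+bar| a\ 42 z(':
  pos 3: '\' -> SPECIAL
  pos 8: '+' -> SPECIAL
  pos 12: '|' -> SPECIAL
  pos 15: '\' -> SPECIAL
  pos 21: '(' -> SPECIAL
Special chars found: ['\\', '+', '|', '\\', '(']
Total: 5

5


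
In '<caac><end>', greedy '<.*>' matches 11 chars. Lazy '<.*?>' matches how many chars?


Greedy '<.*>' tries to match as MUCH as possible.
Lazy '<.*?>' tries to match as LITTLE as possible.

String: '<caac><end>'
Greedy '<.*>' starts at first '<' and extends to the LAST '>': '<caac><end>' (11 chars)
Lazy '<.*?>' starts at first '<' and stops at the FIRST '>': '<caac>' (6 chars)

6


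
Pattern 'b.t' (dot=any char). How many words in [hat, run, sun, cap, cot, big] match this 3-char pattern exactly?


Pattern 'b.t' means: starts with 'b', any single char, ends with 't'.
Checking each word (must be exactly 3 chars):
  'hat' (len=3): no
  'run' (len=3): no
  'sun' (len=3): no
  'cap' (len=3): no
  'cot' (len=3): no
  'big' (len=3): no
Matching words: []
Total: 0

0


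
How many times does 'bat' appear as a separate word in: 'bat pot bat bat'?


Scanning each word for exact match 'bat':
  Word 1: 'bat' -> MATCH
  Word 2: 'pot' -> no
  Word 3: 'bat' -> MATCH
  Word 4: 'bat' -> MATCH
Total matches: 3

3


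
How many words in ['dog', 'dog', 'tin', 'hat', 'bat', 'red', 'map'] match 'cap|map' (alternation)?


Alternation 'cap|map' matches either 'cap' or 'map'.
Checking each word:
  'dog' -> no
  'dog' -> no
  'tin' -> no
  'hat' -> no
  'bat' -> no
  'red' -> no
  'map' -> MATCH
Matches: ['map']
Count: 1

1


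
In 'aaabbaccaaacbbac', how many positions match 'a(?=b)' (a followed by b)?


Lookahead 'a(?=b)' matches 'a' only when followed by 'b'.
String: 'aaabbaccaaacbbac'
Checking each position where char is 'a':
  pos 0: 'a' -> no (next='a')
  pos 1: 'a' -> no (next='a')
  pos 2: 'a' -> MATCH (next='b')
  pos 5: 'a' -> no (next='c')
  pos 8: 'a' -> no (next='a')
  pos 9: 'a' -> no (next='a')
  pos 10: 'a' -> no (next='c')
  pos 14: 'a' -> no (next='c')
Matching positions: [2]
Count: 1

1


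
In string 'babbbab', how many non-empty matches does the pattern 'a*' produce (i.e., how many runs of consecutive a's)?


Pattern 'a*' matches zero or more a's. We want non-empty runs of consecutive a's.
String: 'babbbab'
Walking through the string to find runs of a's:
  Run 1: positions 1-1 -> 'a'
  Run 2: positions 5-5 -> 'a'
Non-empty runs found: ['a', 'a']
Count: 2

2


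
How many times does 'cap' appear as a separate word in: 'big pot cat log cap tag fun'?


Scanning each word for exact match 'cap':
  Word 1: 'big' -> no
  Word 2: 'pot' -> no
  Word 3: 'cat' -> no
  Word 4: 'log' -> no
  Word 5: 'cap' -> MATCH
  Word 6: 'tag' -> no
  Word 7: 'fun' -> no
Total matches: 1

1


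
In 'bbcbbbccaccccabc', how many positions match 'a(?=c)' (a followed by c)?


Lookahead 'a(?=c)' matches 'a' only when followed by 'c'.
String: 'bbcbbbccaccccabc'
Checking each position where char is 'a':
  pos 8: 'a' -> MATCH (next='c')
  pos 13: 'a' -> no (next='b')
Matching positions: [8]
Count: 1

1


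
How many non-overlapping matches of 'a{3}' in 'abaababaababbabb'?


Pattern 'a{3}' matches exactly 3 consecutive a's (greedy, non-overlapping).
String: 'abaababaababbabb'
Scanning for runs of a's:
  Run at pos 0: 'a' (length 1) -> 0 match(es)
  Run at pos 2: 'aa' (length 2) -> 0 match(es)
  Run at pos 5: 'a' (length 1) -> 0 match(es)
  Run at pos 7: 'aa' (length 2) -> 0 match(es)
  Run at pos 10: 'a' (length 1) -> 0 match(es)
  Run at pos 13: 'a' (length 1) -> 0 match(es)
Matches found: []
Total: 0

0


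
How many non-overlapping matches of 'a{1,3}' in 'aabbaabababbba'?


Pattern 'a{1,3}' matches between 1 and 3 consecutive a's (greedy).
String: 'aabbaabababbba'
Finding runs of a's and applying greedy matching:
  Run at pos 0: 'aa' (length 2)
  Run at pos 4: 'aa' (length 2)
  Run at pos 7: 'a' (length 1)
  Run at pos 9: 'a' (length 1)
  Run at pos 13: 'a' (length 1)
Matches: ['aa', 'aa', 'a', 'a', 'a']
Count: 5

5


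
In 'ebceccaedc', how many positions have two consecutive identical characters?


Looking for consecutive identical characters in 'ebceccaedc':
  pos 0-1: 'e' vs 'b' -> different
  pos 1-2: 'b' vs 'c' -> different
  pos 2-3: 'c' vs 'e' -> different
  pos 3-4: 'e' vs 'c' -> different
  pos 4-5: 'c' vs 'c' -> MATCH ('cc')
  pos 5-6: 'c' vs 'a' -> different
  pos 6-7: 'a' vs 'e' -> different
  pos 7-8: 'e' vs 'd' -> different
  pos 8-9: 'd' vs 'c' -> different
Consecutive identical pairs: ['cc']
Count: 1

1


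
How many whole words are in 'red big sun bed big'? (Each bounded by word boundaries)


Word boundaries (\b) mark the start/end of each word.
Text: 'red big sun bed big'
Splitting by whitespace:
  Word 1: 'red'
  Word 2: 'big'
  Word 3: 'sun'
  Word 4: 'bed'
  Word 5: 'big'
Total whole words: 5

5


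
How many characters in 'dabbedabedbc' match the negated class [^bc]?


Negated class [^bc] matches any char NOT in {b, c}
Scanning 'dabbedabedbc':
  pos 0: 'd' -> MATCH
  pos 1: 'a' -> MATCH
  pos 2: 'b' -> no (excluded)
  pos 3: 'b' -> no (excluded)
  pos 4: 'e' -> MATCH
  pos 5: 'd' -> MATCH
  pos 6: 'a' -> MATCH
  pos 7: 'b' -> no (excluded)
  pos 8: 'e' -> MATCH
  pos 9: 'd' -> MATCH
  pos 10: 'b' -> no (excluded)
  pos 11: 'c' -> no (excluded)
Total matches: 7

7


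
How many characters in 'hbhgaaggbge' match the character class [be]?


Character class [be] matches any of: {b, e}
Scanning string 'hbhgaaggbge' character by character:
  pos 0: 'h' -> no
  pos 1: 'b' -> MATCH
  pos 2: 'h' -> no
  pos 3: 'g' -> no
  pos 4: 'a' -> no
  pos 5: 'a' -> no
  pos 6: 'g' -> no
  pos 7: 'g' -> no
  pos 8: 'b' -> MATCH
  pos 9: 'g' -> no
  pos 10: 'e' -> MATCH
Total matches: 3

3


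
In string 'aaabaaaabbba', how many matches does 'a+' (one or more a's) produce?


Pattern 'a+' matches one or more consecutive a's.
String: 'aaabaaaabbba'
Scanning for runs of a:
  Match 1: 'aaa' (length 3)
  Match 2: 'aaaa' (length 4)
  Match 3: 'a' (length 1)
Total matches: 3

3


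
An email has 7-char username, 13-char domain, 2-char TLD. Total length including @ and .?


An email address has format: username@domain.tld
Username length: 7
'@' character: 1
Domain length: 13
'.' character: 1
TLD length: 2
Total = 7 + 1 + 13 + 1 + 2 = 24

24


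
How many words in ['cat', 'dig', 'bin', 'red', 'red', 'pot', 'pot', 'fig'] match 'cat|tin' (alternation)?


Alternation 'cat|tin' matches either 'cat' or 'tin'.
Checking each word:
  'cat' -> MATCH
  'dig' -> no
  'bin' -> no
  'red' -> no
  'red' -> no
  'pot' -> no
  'pot' -> no
  'fig' -> no
Matches: ['cat']
Count: 1

1


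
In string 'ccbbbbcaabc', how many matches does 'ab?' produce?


Pattern 'ab?' matches 'a' optionally followed by 'b'.
String: 'ccbbbbcaabc'
Scanning left to right for 'a' then checking next char:
  Match 1: 'a' (a not followed by b)
  Match 2: 'ab' (a followed by b)
Total matches: 2

2


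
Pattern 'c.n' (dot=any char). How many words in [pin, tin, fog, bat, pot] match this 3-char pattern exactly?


Pattern 'c.n' means: starts with 'c', any single char, ends with 'n'.
Checking each word (must be exactly 3 chars):
  'pin' (len=3): no
  'tin' (len=3): no
  'fog' (len=3): no
  'bat' (len=3): no
  'pot' (len=3): no
Matching words: []
Total: 0

0


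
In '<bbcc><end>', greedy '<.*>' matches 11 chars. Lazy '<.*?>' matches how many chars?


Greedy '<.*>' tries to match as MUCH as possible.
Lazy '<.*?>' tries to match as LITTLE as possible.

String: '<bbcc><end>'
Greedy '<.*>' starts at first '<' and extends to the LAST '>': '<bbcc><end>' (11 chars)
Lazy '<.*?>' starts at first '<' and stops at the FIRST '>': '<bbcc>' (6 chars)

6


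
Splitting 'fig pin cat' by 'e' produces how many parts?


Splitting by 'e' breaks the string at each occurrence of the separator.
Text: 'fig pin cat'
Parts after split:
  Part 1: 'fig pin cat'
Total parts: 1

1


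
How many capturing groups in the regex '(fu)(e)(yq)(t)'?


To count capturing groups, count each '(' that starts a group.
Pattern: '(fu)(e)(yq)(t)'
Walking through the pattern:
  Position 0: '(' -> group #1
  Position 4: '(' -> group #2
  Position 7: '(' -> group #3
  Position 11: '(' -> group #4
Total capturing groups: 4

4


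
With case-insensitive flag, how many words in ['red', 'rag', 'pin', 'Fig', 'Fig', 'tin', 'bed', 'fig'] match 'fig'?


Case-insensitive matching: compare each word's lowercase form to 'fig'.
  'red' -> lower='red' -> no
  'rag' -> lower='rag' -> no
  'pin' -> lower='pin' -> no
  'Fig' -> lower='fig' -> MATCH
  'Fig' -> lower='fig' -> MATCH
  'tin' -> lower='tin' -> no
  'bed' -> lower='bed' -> no
  'fig' -> lower='fig' -> MATCH
Matches: ['Fig', 'Fig', 'fig']
Count: 3

3


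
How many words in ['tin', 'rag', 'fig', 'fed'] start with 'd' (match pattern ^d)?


Pattern ^d anchors to start of word. Check which words begin with 'd':
  'tin' -> no
  'rag' -> no
  'fig' -> no
  'fed' -> no
Matching words: []
Count: 0

0


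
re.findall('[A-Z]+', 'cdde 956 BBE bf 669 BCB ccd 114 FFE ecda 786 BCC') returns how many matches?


Pattern '[A-Z]+' finds one or more uppercase letters.
Text: 'cdde 956 BBE bf 669 BCB ccd 114 FFE ecda 786 BCC'
Scanning for matches:
  Match 1: 'BBE'
  Match 2: 'BCB'
  Match 3: 'FFE'
  Match 4: 'BCC'
Total matches: 4

4


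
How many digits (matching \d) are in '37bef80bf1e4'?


\d matches any digit 0-9.
Scanning '37bef80bf1e4':
  pos 0: '3' -> DIGIT
  pos 1: '7' -> DIGIT
  pos 5: '8' -> DIGIT
  pos 6: '0' -> DIGIT
  pos 9: '1' -> DIGIT
  pos 11: '4' -> DIGIT
Digits found: ['3', '7', '8', '0', '1', '4']
Total: 6

6


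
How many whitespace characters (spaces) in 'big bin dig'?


\s matches whitespace characters (spaces, tabs, etc.).
Text: 'big bin dig'
This text has 3 words separated by spaces.
Number of spaces = number of words - 1 = 3 - 1 = 2

2


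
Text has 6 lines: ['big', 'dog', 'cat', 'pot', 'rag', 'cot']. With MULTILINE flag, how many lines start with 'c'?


With MULTILINE flag, ^ matches the start of each line.
Lines: ['big', 'dog', 'cat', 'pot', 'rag', 'cot']
Checking which lines start with 'c':
  Line 1: 'big' -> no
  Line 2: 'dog' -> no
  Line 3: 'cat' -> MATCH
  Line 4: 'pot' -> no
  Line 5: 'rag' -> no
  Line 6: 'cot' -> MATCH
Matching lines: ['cat', 'cot']
Count: 2

2


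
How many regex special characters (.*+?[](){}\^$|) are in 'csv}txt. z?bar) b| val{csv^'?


Regex special characters are: . * + ? [ ] ( ) { } \ ^ $ |
Scanning 'csv}txt. z?bar) b| val{csv^':
  pos 3: '}' -> SPECIAL
  pos 7: '.' -> SPECIAL
  pos 10: '?' -> SPECIAL
  pos 14: ')' -> SPECIAL
  pos 17: '|' -> SPECIAL
  pos 22: '{' -> SPECIAL
  pos 26: '^' -> SPECIAL
Special chars found: ['}', '.', '?', ')', '|', '{', '^']
Total: 7

7


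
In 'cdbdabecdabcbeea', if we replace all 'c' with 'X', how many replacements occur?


re.sub('c', 'X', text) replaces every occurrence of 'c' with 'X'.
Text: 'cdbdabecdabcbeea'
Scanning for 'c':
  pos 0: 'c' -> replacement #1
  pos 7: 'c' -> replacement #2
  pos 11: 'c' -> replacement #3
Total replacements: 3

3


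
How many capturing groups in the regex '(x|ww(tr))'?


To count capturing groups, count each '(' that starts a group.
Pattern: '(x|ww(tr))'
Walking through the pattern:
  Position 0: '(' -> group #1
  Position 5: '(' -> group #2
Total capturing groups: 2

2


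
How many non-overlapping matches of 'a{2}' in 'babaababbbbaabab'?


Pattern 'a{2}' matches exactly 2 consecutive a's (greedy, non-overlapping).
String: 'babaababbbbaabab'
Scanning for runs of a's:
  Run at pos 1: 'a' (length 1) -> 0 match(es)
  Run at pos 3: 'aa' (length 2) -> 1 match(es)
  Run at pos 6: 'a' (length 1) -> 0 match(es)
  Run at pos 11: 'aa' (length 2) -> 1 match(es)
  Run at pos 14: 'a' (length 1) -> 0 match(es)
Matches found: ['aa', 'aa']
Total: 2

2


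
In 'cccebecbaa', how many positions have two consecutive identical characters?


Looking for consecutive identical characters in 'cccebecbaa':
  pos 0-1: 'c' vs 'c' -> MATCH ('cc')
  pos 1-2: 'c' vs 'c' -> MATCH ('cc')
  pos 2-3: 'c' vs 'e' -> different
  pos 3-4: 'e' vs 'b' -> different
  pos 4-5: 'b' vs 'e' -> different
  pos 5-6: 'e' vs 'c' -> different
  pos 6-7: 'c' vs 'b' -> different
  pos 7-8: 'b' vs 'a' -> different
  pos 8-9: 'a' vs 'a' -> MATCH ('aa')
Consecutive identical pairs: ['cc', 'cc', 'aa']
Count: 3

3


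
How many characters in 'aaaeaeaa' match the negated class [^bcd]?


Negated class [^bcd] matches any char NOT in {b, c, d}
Scanning 'aaaeaeaa':
  pos 0: 'a' -> MATCH
  pos 1: 'a' -> MATCH
  pos 2: 'a' -> MATCH
  pos 3: 'e' -> MATCH
  pos 4: 'a' -> MATCH
  pos 5: 'e' -> MATCH
  pos 6: 'a' -> MATCH
  pos 7: 'a' -> MATCH
Total matches: 8

8


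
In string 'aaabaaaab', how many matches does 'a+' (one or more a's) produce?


Pattern 'a+' matches one or more consecutive a's.
String: 'aaabaaaab'
Scanning for runs of a:
  Match 1: 'aaa' (length 3)
  Match 2: 'aaaa' (length 4)
Total matches: 2

2


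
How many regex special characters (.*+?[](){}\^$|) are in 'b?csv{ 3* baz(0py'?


Regex special characters are: . * + ? [ ] ( ) { } \ ^ $ |
Scanning 'b?csv{ 3* baz(0py':
  pos 1: '?' -> SPECIAL
  pos 5: '{' -> SPECIAL
  pos 8: '*' -> SPECIAL
  pos 13: '(' -> SPECIAL
Special chars found: ['?', '{', '*', '(']
Total: 4

4


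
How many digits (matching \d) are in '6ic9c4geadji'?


\d matches any digit 0-9.
Scanning '6ic9c4geadji':
  pos 0: '6' -> DIGIT
  pos 3: '9' -> DIGIT
  pos 5: '4' -> DIGIT
Digits found: ['6', '9', '4']
Total: 3

3


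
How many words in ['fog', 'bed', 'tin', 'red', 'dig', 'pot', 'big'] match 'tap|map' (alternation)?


Alternation 'tap|map' matches either 'tap' or 'map'.
Checking each word:
  'fog' -> no
  'bed' -> no
  'tin' -> no
  'red' -> no
  'dig' -> no
  'pot' -> no
  'big' -> no
Matches: []
Count: 0

0


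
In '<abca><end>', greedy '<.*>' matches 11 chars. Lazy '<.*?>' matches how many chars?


Greedy '<.*>' tries to match as MUCH as possible.
Lazy '<.*?>' tries to match as LITTLE as possible.

String: '<abca><end>'
Greedy '<.*>' starts at first '<' and extends to the LAST '>': '<abca><end>' (11 chars)
Lazy '<.*?>' starts at first '<' and stops at the FIRST '>': '<abca>' (6 chars)

6


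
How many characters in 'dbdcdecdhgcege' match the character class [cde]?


Character class [cde] matches any of: {c, d, e}
Scanning string 'dbdcdecdhgcege' character by character:
  pos 0: 'd' -> MATCH
  pos 1: 'b' -> no
  pos 2: 'd' -> MATCH
  pos 3: 'c' -> MATCH
  pos 4: 'd' -> MATCH
  pos 5: 'e' -> MATCH
  pos 6: 'c' -> MATCH
  pos 7: 'd' -> MATCH
  pos 8: 'h' -> no
  pos 9: 'g' -> no
  pos 10: 'c' -> MATCH
  pos 11: 'e' -> MATCH
  pos 12: 'g' -> no
  pos 13: 'e' -> MATCH
Total matches: 10

10


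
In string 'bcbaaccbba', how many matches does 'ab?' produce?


Pattern 'ab?' matches 'a' optionally followed by 'b'.
String: 'bcbaaccbba'
Scanning left to right for 'a' then checking next char:
  Match 1: 'a' (a not followed by b)
  Match 2: 'a' (a not followed by b)
  Match 3: 'a' (a not followed by b)
Total matches: 3

3


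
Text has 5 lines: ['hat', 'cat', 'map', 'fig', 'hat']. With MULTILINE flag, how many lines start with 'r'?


With MULTILINE flag, ^ matches the start of each line.
Lines: ['hat', 'cat', 'map', 'fig', 'hat']
Checking which lines start with 'r':
  Line 1: 'hat' -> no
  Line 2: 'cat' -> no
  Line 3: 'map' -> no
  Line 4: 'fig' -> no
  Line 5: 'hat' -> no
Matching lines: []
Count: 0

0


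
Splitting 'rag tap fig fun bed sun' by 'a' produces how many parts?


Splitting by 'a' breaks the string at each occurrence of the separator.
Text: 'rag tap fig fun bed sun'
Parts after split:
  Part 1: 'r'
  Part 2: 'g t'
  Part 3: 'p fig fun bed sun'
Total parts: 3

3


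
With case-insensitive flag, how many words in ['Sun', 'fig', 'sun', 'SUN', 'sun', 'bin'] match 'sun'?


Case-insensitive matching: compare each word's lowercase form to 'sun'.
  'Sun' -> lower='sun' -> MATCH
  'fig' -> lower='fig' -> no
  'sun' -> lower='sun' -> MATCH
  'SUN' -> lower='sun' -> MATCH
  'sun' -> lower='sun' -> MATCH
  'bin' -> lower='bin' -> no
Matches: ['Sun', 'sun', 'SUN', 'sun']
Count: 4

4


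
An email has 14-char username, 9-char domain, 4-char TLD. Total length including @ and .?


An email address has format: username@domain.tld
Username length: 14
'@' character: 1
Domain length: 9
'.' character: 1
TLD length: 4
Total = 14 + 1 + 9 + 1 + 4 = 29

29


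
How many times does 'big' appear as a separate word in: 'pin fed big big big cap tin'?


Scanning each word for exact match 'big':
  Word 1: 'pin' -> no
  Word 2: 'fed' -> no
  Word 3: 'big' -> MATCH
  Word 4: 'big' -> MATCH
  Word 5: 'big' -> MATCH
  Word 6: 'cap' -> no
  Word 7: 'tin' -> no
Total matches: 3

3


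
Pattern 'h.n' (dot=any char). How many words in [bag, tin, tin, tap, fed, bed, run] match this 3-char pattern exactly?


Pattern 'h.n' means: starts with 'h', any single char, ends with 'n'.
Checking each word (must be exactly 3 chars):
  'bag' (len=3): no
  'tin' (len=3): no
  'tin' (len=3): no
  'tap' (len=3): no
  'fed' (len=3): no
  'bed' (len=3): no
  'run' (len=3): no
Matching words: []
Total: 0

0


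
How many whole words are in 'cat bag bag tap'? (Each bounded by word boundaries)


Word boundaries (\b) mark the start/end of each word.
Text: 'cat bag bag tap'
Splitting by whitespace:
  Word 1: 'cat'
  Word 2: 'bag'
  Word 3: 'bag'
  Word 4: 'tap'
Total whole words: 4

4


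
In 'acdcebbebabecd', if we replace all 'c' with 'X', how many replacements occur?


re.sub('c', 'X', text) replaces every occurrence of 'c' with 'X'.
Text: 'acdcebbebabecd'
Scanning for 'c':
  pos 1: 'c' -> replacement #1
  pos 3: 'c' -> replacement #2
  pos 12: 'c' -> replacement #3
Total replacements: 3

3


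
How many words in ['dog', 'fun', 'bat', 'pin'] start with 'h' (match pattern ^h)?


Pattern ^h anchors to start of word. Check which words begin with 'h':
  'dog' -> no
  'fun' -> no
  'bat' -> no
  'pin' -> no
Matching words: []
Count: 0

0


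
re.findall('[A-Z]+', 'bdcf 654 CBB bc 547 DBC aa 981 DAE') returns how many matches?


Pattern '[A-Z]+' finds one or more uppercase letters.
Text: 'bdcf 654 CBB bc 547 DBC aa 981 DAE'
Scanning for matches:
  Match 1: 'CBB'
  Match 2: 'DBC'
  Match 3: 'DAE'
Total matches: 3

3


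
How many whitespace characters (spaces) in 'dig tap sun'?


\s matches whitespace characters (spaces, tabs, etc.).
Text: 'dig tap sun'
This text has 3 words separated by spaces.
Number of spaces = number of words - 1 = 3 - 1 = 2

2


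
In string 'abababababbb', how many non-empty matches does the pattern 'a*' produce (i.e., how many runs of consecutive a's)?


Pattern 'a*' matches zero or more a's. We want non-empty runs of consecutive a's.
String: 'abababababbb'
Walking through the string to find runs of a's:
  Run 1: positions 0-0 -> 'a'
  Run 2: positions 2-2 -> 'a'
  Run 3: positions 4-4 -> 'a'
  Run 4: positions 6-6 -> 'a'
  Run 5: positions 8-8 -> 'a'
Non-empty runs found: ['a', 'a', 'a', 'a', 'a']
Count: 5

5


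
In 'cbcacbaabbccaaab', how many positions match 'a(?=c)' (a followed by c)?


Lookahead 'a(?=c)' matches 'a' only when followed by 'c'.
String: 'cbcacbaabbccaaab'
Checking each position where char is 'a':
  pos 3: 'a' -> MATCH (next='c')
  pos 6: 'a' -> no (next='a')
  pos 7: 'a' -> no (next='b')
  pos 12: 'a' -> no (next='a')
  pos 13: 'a' -> no (next='a')
  pos 14: 'a' -> no (next='b')
Matching positions: [3]
Count: 1

1


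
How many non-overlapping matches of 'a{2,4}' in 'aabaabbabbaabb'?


Pattern 'a{2,4}' matches between 2 and 4 consecutive a's (greedy).
String: 'aabaabbabbaabb'
Finding runs of a's and applying greedy matching:
  Run at pos 0: 'aa' (length 2)
  Run at pos 3: 'aa' (length 2)
  Run at pos 7: 'a' (length 1)
  Run at pos 10: 'aa' (length 2)
Matches: ['aa', 'aa', 'aa']
Count: 3

3


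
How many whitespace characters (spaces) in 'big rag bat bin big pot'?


\s matches whitespace characters (spaces, tabs, etc.).
Text: 'big rag bat bin big pot'
This text has 6 words separated by spaces.
Number of spaces = number of words - 1 = 6 - 1 = 5

5


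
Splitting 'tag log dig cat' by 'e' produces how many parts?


Splitting by 'e' breaks the string at each occurrence of the separator.
Text: 'tag log dig cat'
Parts after split:
  Part 1: 'tag log dig cat'
Total parts: 1

1


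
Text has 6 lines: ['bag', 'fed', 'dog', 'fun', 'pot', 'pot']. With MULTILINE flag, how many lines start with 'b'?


With MULTILINE flag, ^ matches the start of each line.
Lines: ['bag', 'fed', 'dog', 'fun', 'pot', 'pot']
Checking which lines start with 'b':
  Line 1: 'bag' -> MATCH
  Line 2: 'fed' -> no
  Line 3: 'dog' -> no
  Line 4: 'fun' -> no
  Line 5: 'pot' -> no
  Line 6: 'pot' -> no
Matching lines: ['bag']
Count: 1

1


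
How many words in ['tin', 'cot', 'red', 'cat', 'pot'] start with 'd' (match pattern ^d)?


Pattern ^d anchors to start of word. Check which words begin with 'd':
  'tin' -> no
  'cot' -> no
  'red' -> no
  'cat' -> no
  'pot' -> no
Matching words: []
Count: 0

0


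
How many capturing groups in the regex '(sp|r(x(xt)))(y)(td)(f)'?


To count capturing groups, count each '(' that starts a group.
Pattern: '(sp|r(x(xt)))(y)(td)(f)'
Walking through the pattern:
  Position 0: '(' -> group #1
  Position 5: '(' -> group #2
  Position 7: '(' -> group #3
  Position 13: '(' -> group #4
  Position 16: '(' -> group #5
  Position 20: '(' -> group #6
Total capturing groups: 6

6


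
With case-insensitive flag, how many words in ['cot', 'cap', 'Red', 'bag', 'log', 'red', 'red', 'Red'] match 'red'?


Case-insensitive matching: compare each word's lowercase form to 'red'.
  'cot' -> lower='cot' -> no
  'cap' -> lower='cap' -> no
  'Red' -> lower='red' -> MATCH
  'bag' -> lower='bag' -> no
  'log' -> lower='log' -> no
  'red' -> lower='red' -> MATCH
  'red' -> lower='red' -> MATCH
  'Red' -> lower='red' -> MATCH
Matches: ['Red', 'red', 'red', 'Red']
Count: 4

4


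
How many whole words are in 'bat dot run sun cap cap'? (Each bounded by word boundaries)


Word boundaries (\b) mark the start/end of each word.
Text: 'bat dot run sun cap cap'
Splitting by whitespace:
  Word 1: 'bat'
  Word 2: 'dot'
  Word 3: 'run'
  Word 4: 'sun'
  Word 5: 'cap'
  Word 6: 'cap'
Total whole words: 6

6


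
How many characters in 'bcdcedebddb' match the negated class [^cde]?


Negated class [^cde] matches any char NOT in {c, d, e}
Scanning 'bcdcedebddb':
  pos 0: 'b' -> MATCH
  pos 1: 'c' -> no (excluded)
  pos 2: 'd' -> no (excluded)
  pos 3: 'c' -> no (excluded)
  pos 4: 'e' -> no (excluded)
  pos 5: 'd' -> no (excluded)
  pos 6: 'e' -> no (excluded)
  pos 7: 'b' -> MATCH
  pos 8: 'd' -> no (excluded)
  pos 9: 'd' -> no (excluded)
  pos 10: 'b' -> MATCH
Total matches: 3

3


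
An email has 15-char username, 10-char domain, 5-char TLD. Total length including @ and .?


An email address has format: username@domain.tld
Username length: 15
'@' character: 1
Domain length: 10
'.' character: 1
TLD length: 5
Total = 15 + 1 + 10 + 1 + 5 = 32

32


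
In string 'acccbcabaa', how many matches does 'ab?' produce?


Pattern 'ab?' matches 'a' optionally followed by 'b'.
String: 'acccbcabaa'
Scanning left to right for 'a' then checking next char:
  Match 1: 'a' (a not followed by b)
  Match 2: 'ab' (a followed by b)
  Match 3: 'a' (a not followed by b)
  Match 4: 'a' (a not followed by b)
Total matches: 4

4


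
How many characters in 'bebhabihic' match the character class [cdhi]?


Character class [cdhi] matches any of: {c, d, h, i}
Scanning string 'bebhabihic' character by character:
  pos 0: 'b' -> no
  pos 1: 'e' -> no
  pos 2: 'b' -> no
  pos 3: 'h' -> MATCH
  pos 4: 'a' -> no
  pos 5: 'b' -> no
  pos 6: 'i' -> MATCH
  pos 7: 'h' -> MATCH
  pos 8: 'i' -> MATCH
  pos 9: 'c' -> MATCH
Total matches: 5

5


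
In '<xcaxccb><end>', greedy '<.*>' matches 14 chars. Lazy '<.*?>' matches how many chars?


Greedy '<.*>' tries to match as MUCH as possible.
Lazy '<.*?>' tries to match as LITTLE as possible.

String: '<xcaxccb><end>'
Greedy '<.*>' starts at first '<' and extends to the LAST '>': '<xcaxccb><end>' (14 chars)
Lazy '<.*?>' starts at first '<' and stops at the FIRST '>': '<xcaxccb>' (9 chars)

9


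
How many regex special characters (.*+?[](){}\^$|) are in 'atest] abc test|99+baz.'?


Regex special characters are: . * + ? [ ] ( ) { } \ ^ $ |
Scanning 'atest] abc test|99+baz.':
  pos 5: ']' -> SPECIAL
  pos 15: '|' -> SPECIAL
  pos 18: '+' -> SPECIAL
  pos 22: '.' -> SPECIAL
Special chars found: [']', '|', '+', '.']
Total: 4

4


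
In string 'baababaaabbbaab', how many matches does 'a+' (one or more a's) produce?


Pattern 'a+' matches one or more consecutive a's.
String: 'baababaaabbbaab'
Scanning for runs of a:
  Match 1: 'aa' (length 2)
  Match 2: 'a' (length 1)
  Match 3: 'aaa' (length 3)
  Match 4: 'aa' (length 2)
Total matches: 4

4
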